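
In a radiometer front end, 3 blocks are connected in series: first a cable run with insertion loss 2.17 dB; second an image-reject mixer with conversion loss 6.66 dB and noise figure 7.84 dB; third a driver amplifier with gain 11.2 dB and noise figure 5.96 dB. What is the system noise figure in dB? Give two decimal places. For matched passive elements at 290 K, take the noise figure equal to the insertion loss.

Convert to linear (a loss of L dB is a gain of −L dB): F_i = 10^(NF_i/10), G_i = 10^(G_i,dB/10)
  Stage 1: F_1 = 10^(2.17/10) = 1.648, G_1 = 10^(−2.17/10) = 0.6067
  Stage 2: F_2 = 10^(7.84/10) = 6.081, G_2 = 10^(−6.66/10) = 0.2158
  Stage 3: F_3 = 10^(5.96/10) = 3.945, G_3 = 10^(11.2/10) = 13.18
Friis cascade:
  F = 1.648 + (6.081 − 1)/0.6067 + (3.945 − 1)/0.1309 = 32.51
NF = 10 log₁₀(32.51) = 15.12 dB

15.12 dB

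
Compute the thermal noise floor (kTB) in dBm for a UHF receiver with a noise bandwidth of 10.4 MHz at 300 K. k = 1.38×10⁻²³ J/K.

−103.7 dBm

P_n = kTB = 1.38×10⁻²³ × 300 × 1.04×10⁷ = 4.31×10⁻¹⁴ W
In dBm: 10 log₁₀(4.31×10⁻¹⁴ / 10⁻³) = −103.7 dBm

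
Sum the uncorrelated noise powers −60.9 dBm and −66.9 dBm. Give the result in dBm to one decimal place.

−59.9 dBm

Convert to linear, add, convert back:
P₁ = 8.13×10⁻¹⁰ W, P₂ = 2.04×10⁻¹⁰ W
P_tot = 1.02×10⁻⁹ W → 10 log₁₀(P_tot / 10⁻³) = −59.9 dBm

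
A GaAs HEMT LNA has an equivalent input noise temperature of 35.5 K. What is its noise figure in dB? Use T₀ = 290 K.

F = 1 + T_e/T₀ = 1 + 35.5/290 = 1.12241
NF = 10 log₁₀(1.12241) = 0.502 dB

0.502 dB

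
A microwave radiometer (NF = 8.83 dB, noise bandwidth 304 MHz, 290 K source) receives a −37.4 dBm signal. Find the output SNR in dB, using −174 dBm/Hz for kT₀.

Noise floor: N = −174 + 10 log₁₀(B) + NF
10 log₁₀(3.04×10⁸) = 84.83 dB
N = −174 + 84.83 + 8.83 = −80.34 dBm
SNR = P_sig − N = −37.4 − (−80.34) = 42.94 dB → 42.9 dB

42.9 dB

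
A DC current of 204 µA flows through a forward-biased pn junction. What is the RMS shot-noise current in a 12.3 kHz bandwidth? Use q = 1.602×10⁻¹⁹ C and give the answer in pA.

I_n = √(2qI·B)
2qI·B = 2 × 1.602×10⁻¹⁹ × 2.04×10⁻⁴ × 1.23×10⁴ = 8.04×10⁻¹⁹ A²
I_n = √(8.04×10⁻¹⁹) = 8.97×10⁻¹⁰ A = 897 pA

897 pA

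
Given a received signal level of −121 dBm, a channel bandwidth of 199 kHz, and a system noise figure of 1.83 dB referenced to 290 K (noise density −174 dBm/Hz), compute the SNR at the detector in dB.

−1.8 dB

Noise floor: N = −174 + 10 log₁₀(B) + NF
10 log₁₀(1.99×10⁵) = 52.99 dB
N = −174 + 52.99 + 1.83 = −119.18 dBm
SNR = P_sig − N = −121 − (−119.18) = −1.82 dB → −1.8 dB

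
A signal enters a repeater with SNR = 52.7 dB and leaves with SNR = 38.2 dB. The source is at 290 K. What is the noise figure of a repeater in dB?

14.5 dB

NF (dB) = SNR_in(dB) − SNR_out(dB) when the source is at T₀
NF = 52.7 − 38.2 = 14.5 dB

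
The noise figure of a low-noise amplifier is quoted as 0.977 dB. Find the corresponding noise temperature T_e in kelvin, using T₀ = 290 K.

F = 10^(0.977/10) = 1.25228
T_e = (F − 1)·T₀ = (1.25228 − 1) × 290 = 73.2 K

73.2 K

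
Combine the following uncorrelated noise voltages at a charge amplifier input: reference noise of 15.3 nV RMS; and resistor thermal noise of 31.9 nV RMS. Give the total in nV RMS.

35.4 nV

Uncorrelated sources add in power (mean-square): V_tot = √(ΣV_i²)
V_tot = √[(1.53×10⁻⁸)² + (3.19×10⁻⁸)²] = 3.54×10⁻⁸ V = 35.4 nV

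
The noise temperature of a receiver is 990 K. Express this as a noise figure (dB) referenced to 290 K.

F = 1 + T_e/T₀ = 1 + 990/290 = 4.41379
NF = 10 log₁₀(4.41379) = 6.45 dB

6.45 dB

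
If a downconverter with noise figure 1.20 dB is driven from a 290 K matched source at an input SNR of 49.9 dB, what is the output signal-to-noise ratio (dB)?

By definition F = SNR_in/SNR_out, so in dB: SNR_out = SNR_in − NF
SNR_out = 49.9 − 1.20 = 48.70 dB

48.70 dB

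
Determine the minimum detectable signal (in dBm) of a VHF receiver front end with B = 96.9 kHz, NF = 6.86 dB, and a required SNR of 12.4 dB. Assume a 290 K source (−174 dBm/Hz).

−104.9 dBm

Sensitivity = −174 + 10 log₁₀(B) + NF + SNR_min
= −174 + 49.86 + 6.86 + 12.4
= −104.88 dBm → −104.9 dBm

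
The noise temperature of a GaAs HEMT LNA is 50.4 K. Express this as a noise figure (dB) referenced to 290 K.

0.696 dB

F = 1 + T_e/T₀ = 1 + 50.4/290 = 1.17379
NF = 10 log₁₀(1.17379) = 0.696 dB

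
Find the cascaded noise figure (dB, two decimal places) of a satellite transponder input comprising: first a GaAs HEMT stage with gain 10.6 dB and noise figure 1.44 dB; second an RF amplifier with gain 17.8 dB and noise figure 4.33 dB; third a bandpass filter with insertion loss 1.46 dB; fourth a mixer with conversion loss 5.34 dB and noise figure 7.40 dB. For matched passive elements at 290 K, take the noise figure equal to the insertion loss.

1.91 dB

Convert to linear (a loss of L dB is a gain of −L dB): F_i = 10^(NF_i/10), G_i = 10^(G_i,dB/10)
  Stage 1: F_1 = 10^(1.44/10) = 1.393, G_1 = 10^(10.6/10) = 11.48
  Stage 2: F_2 = 10^(4.33/10) = 2.710, G_2 = 10^(17.8/10) = 60.26
  Stage 3: F_3 = 10^(1.46/10) = 1.400, G_3 = 10^(−1.46/10) = 0.7145
  Stage 4: F_4 = 10^(7.40/10) = 5.495, G_4 = 10^(−5.34/10) = 0.2924
Friis cascade:
  F = 1.393 + (2.710 − 1)/11.48 + (1.400 − 1)/691.8 + (5.495 − 1)/494.3 = 1.552
NF = 10 log₁₀(1.552) = 1.91 dB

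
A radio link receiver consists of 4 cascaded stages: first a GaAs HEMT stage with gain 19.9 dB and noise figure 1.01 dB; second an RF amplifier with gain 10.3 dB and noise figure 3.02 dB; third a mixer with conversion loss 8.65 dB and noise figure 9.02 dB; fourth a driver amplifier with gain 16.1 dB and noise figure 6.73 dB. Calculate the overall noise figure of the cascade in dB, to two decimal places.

1.16 dB

Convert to linear (a loss of L dB is a gain of −L dB): F_i = 10^(NF_i/10), G_i = 10^(G_i,dB/10)
  Stage 1: F_1 = 10^(1.01/10) = 1.262, G_1 = 10^(19.9/10) = 97.72
  Stage 2: F_2 = 10^(3.02/10) = 2.004, G_2 = 10^(10.3/10) = 10.72
  Stage 3: F_3 = 10^(9.02/10) = 7.980, G_3 = 10^(−8.65/10) = 0.1365
  Stage 4: F_4 = 10^(6.73/10) = 4.710, G_4 = 10^(16.1/10) = 40.74
Friis cascade:
  F = 1.262 + (2.004 − 1)/97.72 + (7.980 − 1)/1047 + (4.710 − 1)/142.9 = 1.305
NF = 10 log₁₀(1.305) = 1.16 dB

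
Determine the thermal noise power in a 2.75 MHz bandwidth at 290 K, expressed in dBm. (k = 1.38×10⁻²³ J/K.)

P_n = kTB = 1.38×10⁻²³ × 290 × 2.75×10⁶ = 1.10×10⁻¹⁴ W
In dBm: 10 log₁₀(1.10×10⁻¹⁴ / 10⁻³) = −109.6 dBm

−109.6 dBm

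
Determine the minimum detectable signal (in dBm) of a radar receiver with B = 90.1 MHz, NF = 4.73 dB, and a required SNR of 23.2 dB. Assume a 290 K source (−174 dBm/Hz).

Sensitivity = −174 + 10 log₁₀(B) + NF + SNR_min
= −174 + 79.55 + 4.73 + 23.2
= −66.52 dBm → −66.5 dBm

−66.5 dBm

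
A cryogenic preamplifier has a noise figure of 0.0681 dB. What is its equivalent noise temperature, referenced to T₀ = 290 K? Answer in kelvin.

4.58 K

F = 10^(0.0681/10) = 1.0158
T_e = (F − 1)·T₀ = (1.0158 − 1) × 290 = 4.58 K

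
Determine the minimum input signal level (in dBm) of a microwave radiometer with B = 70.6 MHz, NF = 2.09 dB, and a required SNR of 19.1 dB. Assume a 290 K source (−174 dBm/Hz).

Sensitivity = −174 + 10 log₁₀(B) + NF + SNR_min
= −174 + 78.49 + 2.09 + 19.1
= −74.32 dBm → −74.3 dBm

−74.3 dBm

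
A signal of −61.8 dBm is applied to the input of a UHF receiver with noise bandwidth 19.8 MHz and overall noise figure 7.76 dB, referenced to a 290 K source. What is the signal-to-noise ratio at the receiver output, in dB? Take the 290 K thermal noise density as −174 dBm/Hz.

Noise floor: N = −174 + 10 log₁₀(B) + NF
10 log₁₀(1.98×10⁷) = 72.97 dB
N = −174 + 72.97 + 7.76 = −93.27 dBm
SNR = P_sig − N = −61.8 − (−93.27) = 31.47 dB → 31.5 dB

31.5 dB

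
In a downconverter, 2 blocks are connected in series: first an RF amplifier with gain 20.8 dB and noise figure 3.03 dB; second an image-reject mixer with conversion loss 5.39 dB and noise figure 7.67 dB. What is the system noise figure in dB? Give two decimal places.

3.12 dB

Convert to linear (a loss of L dB is a gain of −L dB): F_i = 10^(NF_i/10), G_i = 10^(G_i,dB/10)
  Stage 1: F_1 = 10^(3.03/10) = 2.009, G_1 = 10^(20.8/10) = 120.2
  Stage 2: F_2 = 10^(7.67/10) = 5.848, G_2 = 10^(−5.39/10) = 0.2891
Friis cascade:
  F = 2.009 + (5.848 − 1)/120.2 = 2.049
NF = 10 log₁₀(2.049) = 3.12 dB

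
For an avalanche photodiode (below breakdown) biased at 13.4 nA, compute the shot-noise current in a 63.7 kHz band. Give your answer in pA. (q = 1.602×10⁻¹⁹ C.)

16.5 pA

I_n = √(2qI·B)
2qI·B = 2 × 1.602×10⁻¹⁹ × 1.34×10⁻⁸ × 6.37×10⁴ = 2.73×10⁻²² A²
I_n = √(2.73×10⁻²²) = 1.65×10⁻¹¹ A = 16.5 pA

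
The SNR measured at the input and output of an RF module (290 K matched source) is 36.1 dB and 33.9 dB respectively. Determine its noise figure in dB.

2.2 dB

NF (dB) = SNR_in(dB) − SNR_out(dB) when the source is at T₀
NF = 36.1 − 33.9 = 2.2 dB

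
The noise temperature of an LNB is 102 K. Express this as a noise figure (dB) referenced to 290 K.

F = 1 + T_e/T₀ = 1 + 102/290 = 1.35172
NF = 10 log₁₀(1.35172) = 1.31 dB

1.31 dB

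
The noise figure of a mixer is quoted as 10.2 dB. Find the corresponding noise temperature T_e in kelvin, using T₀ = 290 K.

2747 K

F = 10^(10.2/10) = 10.4713
T_e = (F − 1)·T₀ = (10.4713 − 1) × 290 = 2747 K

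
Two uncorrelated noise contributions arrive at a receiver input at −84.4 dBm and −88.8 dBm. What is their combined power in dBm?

−83.1 dBm

Convert to linear, add, convert back:
P₁ = 3.63×10⁻¹² W, P₂ = 1.32×10⁻¹² W
P_tot = 4.95×10⁻¹² W → 10 log₁₀(P_tot / 10⁻³) = −83.1 dBm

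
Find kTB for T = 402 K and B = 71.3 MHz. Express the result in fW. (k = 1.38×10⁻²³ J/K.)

396 fW

P_n = kTB = 1.38×10⁻²³ × 402 × 7.13×10⁷ = 3.96×10⁻¹³ W = 396 fW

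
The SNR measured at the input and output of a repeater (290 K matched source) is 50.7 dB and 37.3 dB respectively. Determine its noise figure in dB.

NF (dB) = SNR_in(dB) − SNR_out(dB) when the source is at T₀
NF = 50.7 − 37.3 = 13.4 dB

13.4 dB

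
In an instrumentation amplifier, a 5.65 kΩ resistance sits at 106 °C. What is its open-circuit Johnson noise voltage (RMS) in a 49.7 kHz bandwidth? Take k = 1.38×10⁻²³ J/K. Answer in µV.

2.42 µV

T = 106 °C + 273.15 = 379.15 K
V_n = √(4kTRB)
4kTRB = 4 × 1.38×10⁻²³ × 379.15 × 5.65×10³ × 4.97×10⁴ = 5.88×10⁻¹² V²
V_n = √(5.88×10⁻¹²) = 2.42×10⁻⁶ V = 2.42 µV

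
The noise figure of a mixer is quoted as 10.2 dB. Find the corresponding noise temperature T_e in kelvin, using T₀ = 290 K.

F = 10^(10.2/10) = 10.4713
T_e = (F − 1)·T₀ = (10.4713 − 1) × 290 = 2747 K

2747 K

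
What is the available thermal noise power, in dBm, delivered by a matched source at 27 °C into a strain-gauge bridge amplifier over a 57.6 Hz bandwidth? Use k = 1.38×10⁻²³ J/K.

T = 27 °C + 273.15 = 300.15 K
P_n = kTB = 1.38×10⁻²³ × 300.15 × 5.76×10¹ = 2.39×10⁻¹⁹ W
In dBm: 10 log₁₀(2.39×10⁻¹⁹ / 10⁻³) = −156.2 dBm

−156.2 dBm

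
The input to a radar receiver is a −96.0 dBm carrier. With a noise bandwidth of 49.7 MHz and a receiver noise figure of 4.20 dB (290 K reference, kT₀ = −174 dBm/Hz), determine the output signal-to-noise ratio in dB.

−3.2 dB

Noise floor: N = −174 + 10 log₁₀(B) + NF
10 log₁₀(4.97×10⁷) = 76.96 dB
N = −174 + 76.96 + 4.20 = −92.84 dBm
SNR = P_sig − N = −96.0 − (−92.84) = −3.16 dB → −3.2 dB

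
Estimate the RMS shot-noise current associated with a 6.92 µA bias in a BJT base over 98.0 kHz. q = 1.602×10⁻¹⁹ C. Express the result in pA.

I_n = √(2qI·B)
2qI·B = 2 × 1.602×10⁻¹⁹ × 6.92×10⁻⁶ × 9.80×10⁴ = 2.17×10⁻¹⁹ A²
I_n = √(2.17×10⁻¹⁹) = 4.66×10⁻¹⁰ A = 466 pA

466 pA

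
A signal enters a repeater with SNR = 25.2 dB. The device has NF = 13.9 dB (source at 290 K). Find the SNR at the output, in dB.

11.3 dB

By definition F = SNR_in/SNR_out, so in dB: SNR_out = SNR_in − NF
SNR_out = 25.2 − 13.9 = 11.3 dB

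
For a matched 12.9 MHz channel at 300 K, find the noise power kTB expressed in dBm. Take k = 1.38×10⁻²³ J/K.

P_n = kTB = 1.38×10⁻²³ × 300 × 1.29×10⁷ = 5.34×10⁻¹⁴ W
In dBm: 10 log₁₀(5.34×10⁻¹⁴ / 10⁻³) = −102.7 dBm

−102.7 dBm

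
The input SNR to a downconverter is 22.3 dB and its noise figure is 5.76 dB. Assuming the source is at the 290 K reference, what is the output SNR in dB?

By definition F = SNR_in/SNR_out, so in dB: SNR_out = SNR_in − NF
SNR_out = 22.3 − 5.76 = 16.54 dB

16.54 dB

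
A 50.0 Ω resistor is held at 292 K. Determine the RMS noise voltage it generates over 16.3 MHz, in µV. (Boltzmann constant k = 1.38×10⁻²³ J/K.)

3.62 µV

V_n = √(4kTRB)
4kTRB = 4 × 1.38×10⁻²³ × 292 × 5.00×10¹ × 1.63×10⁷ = 1.31×10⁻¹¹ V²
V_n = √(1.31×10⁻¹¹) = 3.62×10⁻⁶ V = 3.62 µV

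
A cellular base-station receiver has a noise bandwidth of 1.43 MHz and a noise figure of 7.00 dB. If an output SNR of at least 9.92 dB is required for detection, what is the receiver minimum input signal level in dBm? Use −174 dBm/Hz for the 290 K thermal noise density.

−95.5 dBm

Sensitivity = −174 + 10 log₁₀(B) + NF + SNR_min
= −174 + 61.55 + 7.00 + 9.92
= −95.53 dBm → −95.5 dBm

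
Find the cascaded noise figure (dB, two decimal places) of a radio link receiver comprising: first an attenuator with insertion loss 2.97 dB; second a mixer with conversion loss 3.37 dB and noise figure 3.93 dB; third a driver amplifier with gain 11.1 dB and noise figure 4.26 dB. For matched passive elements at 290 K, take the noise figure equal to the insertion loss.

10.82 dB

Convert to linear (a loss of L dB is a gain of −L dB): F_i = 10^(NF_i/10), G_i = 10^(G_i,dB/10)
  Stage 1: F_1 = 10^(2.97/10) = 1.982, G_1 = 10^(−2.97/10) = 0.5047
  Stage 2: F_2 = 10^(3.93/10) = 2.472, G_2 = 10^(−3.37/10) = 0.4603
  Stage 3: F_3 = 10^(4.26/10) = 2.667, G_3 = 10^(11.1/10) = 12.88
Friis cascade:
  F = 1.982 + (2.472 − 1)/0.5047 + (2.667 − 1)/0.2323 = 12.07
NF = 10 log₁₀(12.07) = 10.82 dB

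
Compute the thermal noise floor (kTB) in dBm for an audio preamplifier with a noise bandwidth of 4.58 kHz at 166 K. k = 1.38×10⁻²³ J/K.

−139.8 dBm

P_n = kTB = 1.38×10⁻²³ × 166 × 4.58×10³ = 1.05×10⁻¹⁷ W
In dBm: 10 log₁₀(1.05×10⁻¹⁷ / 10⁻³) = −139.8 dBm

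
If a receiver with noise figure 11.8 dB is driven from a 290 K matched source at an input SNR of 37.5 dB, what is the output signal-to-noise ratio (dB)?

By definition F = SNR_in/SNR_out, so in dB: SNR_out = SNR_in − NF
SNR_out = 37.5 − 11.8 = 25.7 dB

25.7 dB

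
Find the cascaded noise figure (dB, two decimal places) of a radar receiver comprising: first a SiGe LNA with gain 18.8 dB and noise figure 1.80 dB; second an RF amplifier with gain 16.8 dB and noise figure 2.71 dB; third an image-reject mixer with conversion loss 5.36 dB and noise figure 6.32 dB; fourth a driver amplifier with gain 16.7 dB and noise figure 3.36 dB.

1.84 dB

Convert to linear (a loss of L dB is a gain of −L dB): F_i = 10^(NF_i/10), G_i = 10^(G_i,dB/10)
  Stage 1: F_1 = 10^(1.80/10) = 1.514, G_1 = 10^(18.8/10) = 75.86
  Stage 2: F_2 = 10^(2.71/10) = 1.866, G_2 = 10^(16.8/10) = 47.86
  Stage 3: F_3 = 10^(6.32/10) = 4.285, G_3 = 10^(−5.36/10) = 0.2911
  Stage 4: F_4 = 10^(3.36/10) = 2.168, G_4 = 10^(16.7/10) = 46.77
Friis cascade:
  F = 1.514 + (1.866 − 1)/75.86 + (4.285 − 1)/3631 + (2.168 − 1)/1057 = 1.527
NF = 10 log₁₀(1.527) = 1.84 dB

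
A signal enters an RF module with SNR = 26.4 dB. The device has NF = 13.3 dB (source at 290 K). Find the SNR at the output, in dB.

13.1 dB

By definition F = SNR_in/SNR_out, so in dB: SNR_out = SNR_in − NF
SNR_out = 26.4 − 13.3 = 13.1 dB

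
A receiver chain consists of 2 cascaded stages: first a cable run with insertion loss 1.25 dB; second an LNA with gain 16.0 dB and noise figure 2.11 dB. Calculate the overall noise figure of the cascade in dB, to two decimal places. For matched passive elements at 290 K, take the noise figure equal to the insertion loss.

3.36 dB

Convert to linear (a loss of L dB is a gain of −L dB): F_i = 10^(NF_i/10), G_i = 10^(G_i,dB/10)
  Stage 1: F_1 = 10^(1.25/10) = 1.334, G_1 = 10^(−1.25/10) = 0.7499
  Stage 2: F_2 = 10^(2.11/10) = 1.626, G_2 = 10^(16.0/10) = 39.81
Friis cascade:
  F = 1.334 + (1.626 − 1)/0.7499 = 2.168
NF = 10 log₁₀(2.168) = 3.36 dB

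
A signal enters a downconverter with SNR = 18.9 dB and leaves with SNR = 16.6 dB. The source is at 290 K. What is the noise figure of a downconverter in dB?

NF (dB) = SNR_in(dB) − SNR_out(dB) when the source is at T₀
NF = 18.9 − 16.6 = 2.3 dB

2.3 dB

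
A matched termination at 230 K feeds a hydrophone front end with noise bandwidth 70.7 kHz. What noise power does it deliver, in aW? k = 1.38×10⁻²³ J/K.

P_n = kTB = 1.38×10⁻²³ × 230 × 7.07×10⁴ = 2.24×10⁻¹⁶ W = 224 aW

224 aW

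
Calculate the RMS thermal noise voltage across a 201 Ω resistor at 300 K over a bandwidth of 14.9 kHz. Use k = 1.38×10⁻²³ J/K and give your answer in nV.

V_n = √(4kTRB)
4kTRB = 4 × 1.38×10⁻²³ × 300 × 2.01×10² × 1.49×10⁴ = 4.96×10⁻¹⁴ V²
V_n = √(4.96×10⁻¹⁴) = 2.23×10⁻⁷ V = 223 nV

223 nV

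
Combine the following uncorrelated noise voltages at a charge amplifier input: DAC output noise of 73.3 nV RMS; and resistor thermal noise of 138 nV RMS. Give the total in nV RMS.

Uncorrelated sources add in power (mean-square): V_tot = √(ΣV_i²)
V_tot = √[(7.33×10⁻⁸)² + (1.38×10⁻⁷)²] = 1.56×10⁻⁷ V = 156 nV

156 nV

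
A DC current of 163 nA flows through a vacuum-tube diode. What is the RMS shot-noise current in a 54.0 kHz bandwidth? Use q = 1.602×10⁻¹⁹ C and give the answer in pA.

53.1 pA

I_n = √(2qI·B)
2qI·B = 2 × 1.602×10⁻¹⁹ × 1.63×10⁻⁷ × 5.40×10⁴ = 2.82×10⁻²¹ A²
I_n = √(2.82×10⁻²¹) = 5.31×10⁻¹¹ A = 53.1 pA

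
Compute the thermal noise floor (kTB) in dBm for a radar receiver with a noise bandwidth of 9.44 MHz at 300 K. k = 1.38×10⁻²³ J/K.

−104.1 dBm

P_n = kTB = 1.38×10⁻²³ × 300 × 9.44×10⁶ = 3.91×10⁻¹⁴ W
In dBm: 10 log₁₀(3.91×10⁻¹⁴ / 10⁻³) = −104.1 dBm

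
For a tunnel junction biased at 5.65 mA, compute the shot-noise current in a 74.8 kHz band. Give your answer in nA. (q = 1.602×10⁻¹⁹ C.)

11.6 nA

I_n = √(2qI·B)
2qI·B = 2 × 1.602×10⁻¹⁹ × 5.65×10⁻³ × 7.48×10⁴ = 1.35×10⁻¹⁶ A²
I_n = √(1.35×10⁻¹⁶) = 1.16×10⁻⁸ A = 11.6 nA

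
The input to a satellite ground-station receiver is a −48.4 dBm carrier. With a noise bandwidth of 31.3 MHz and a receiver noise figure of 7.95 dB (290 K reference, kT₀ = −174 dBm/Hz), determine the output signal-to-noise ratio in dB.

42.7 dB

Noise floor: N = −174 + 10 log₁₀(B) + NF
10 log₁₀(3.13×10⁷) = 74.96 dB
N = −174 + 74.96 + 7.95 = −91.09 dBm
SNR = P_sig − N = −48.4 − (−91.09) = 42.69 dB → 42.7 dB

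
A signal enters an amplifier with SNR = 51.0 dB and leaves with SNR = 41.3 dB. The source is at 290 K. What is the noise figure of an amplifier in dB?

9.7 dB

NF (dB) = SNR_in(dB) − SNR_out(dB) when the source is at T₀
NF = 51.0 − 41.3 = 9.7 dB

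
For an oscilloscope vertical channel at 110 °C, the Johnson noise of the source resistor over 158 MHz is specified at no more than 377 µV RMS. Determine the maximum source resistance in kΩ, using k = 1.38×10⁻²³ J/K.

42.5 kΩ

T = 110 °C + 273.15 = 383.15 K
Johnson–Nyquist: V_n = √(4kTRB) ⇒ R = V_n² / (4kTB)
4kTB = 4 × 1.38×10⁻²³ × 383.15 × 1.58×10⁸ = 3.34×10⁻¹²
R = (3.77×10⁻⁴)² / 3.34×10⁻¹² = 4.25×10⁴ Ω = 42.5 kΩ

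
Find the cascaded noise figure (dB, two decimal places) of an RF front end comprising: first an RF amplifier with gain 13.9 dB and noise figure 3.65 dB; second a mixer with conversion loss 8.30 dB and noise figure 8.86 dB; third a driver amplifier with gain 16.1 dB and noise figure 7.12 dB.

Convert to linear (a loss of L dB is a gain of −L dB): F_i = 10^(NF_i/10), G_i = 10^(G_i,dB/10)
  Stage 1: F_1 = 10^(3.65/10) = 2.317, G_1 = 10^(13.9/10) = 24.55
  Stage 2: F_2 = 10^(8.86/10) = 7.691, G_2 = 10^(−8.30/10) = 0.1479
  Stage 3: F_3 = 10^(7.12/10) = 5.152, G_3 = 10^(16.1/10) = 40.74
Friis cascade:
  F = 2.317 + (7.691 − 1)/24.55 + (5.152 − 1)/3.631 = 3.734
NF = 10 log₁₀(3.734) = 5.72 dB

5.72 dB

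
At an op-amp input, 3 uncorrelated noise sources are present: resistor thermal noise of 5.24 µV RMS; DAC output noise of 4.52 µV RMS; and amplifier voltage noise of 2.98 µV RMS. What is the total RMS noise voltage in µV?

7.53 µV

Uncorrelated sources add in power (mean-square): V_tot = √(ΣV_i²)
V_tot = √[(5.24×10⁻⁶)² + (4.52×10⁻⁶)² + (2.98×10⁻⁶)²] = 7.53×10⁻⁶ V = 7.53 µV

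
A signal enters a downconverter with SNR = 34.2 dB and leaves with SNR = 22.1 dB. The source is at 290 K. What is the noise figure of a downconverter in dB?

NF (dB) = SNR_in(dB) − SNR_out(dB) when the source is at T₀
NF = 34.2 − 22.1 = 12.1 dB

12.1 dB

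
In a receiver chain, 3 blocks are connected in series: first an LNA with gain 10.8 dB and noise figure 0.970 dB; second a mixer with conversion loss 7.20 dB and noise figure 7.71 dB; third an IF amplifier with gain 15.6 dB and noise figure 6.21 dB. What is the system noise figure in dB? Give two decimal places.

Convert to linear (a loss of L dB is a gain of −L dB): F_i = 10^(NF_i/10), G_i = 10^(G_i,dB/10)
  Stage 1: F_1 = 10^(0.970/10) = 1.250, G_1 = 10^(10.8/10) = 12.02
  Stage 2: F_2 = 10^(7.71/10) = 5.902, G_2 = 10^(−7.20/10) = 0.1905
  Stage 3: F_3 = 10^(6.21/10) = 4.178, G_3 = 10^(15.6/10) = 36.31
Friis cascade:
  F = 1.250 + (5.902 − 1)/12.02 + (4.178 − 1)/2.291 = 3.045
NF = 10 log₁₀(3.045) = 4.84 dB

4.84 dB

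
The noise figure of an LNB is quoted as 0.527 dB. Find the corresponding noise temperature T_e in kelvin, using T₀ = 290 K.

F = 10^(0.527/10) = 1.12902
T_e = (F − 1)·T₀ = (1.12902 − 1) × 290 = 37.4 K

37.4 K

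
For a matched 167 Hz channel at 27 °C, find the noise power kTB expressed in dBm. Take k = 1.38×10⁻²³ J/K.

T = 27 °C + 273.15 = 300.15 K
P_n = kTB = 1.38×10⁻²³ × 300.15 × 1.67×10² = 6.92×10⁻¹⁹ W
In dBm: 10 log₁₀(6.92×10⁻¹⁹ / 10⁻³) = −151.6 dBm

−151.6 dBm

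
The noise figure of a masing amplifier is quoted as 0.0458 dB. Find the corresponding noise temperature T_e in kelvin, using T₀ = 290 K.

3.07 K

F = 10^(0.0458/10) = 1.0106
T_e = (F − 1)·T₀ = (1.0106 − 1) × 290 = 3.07 K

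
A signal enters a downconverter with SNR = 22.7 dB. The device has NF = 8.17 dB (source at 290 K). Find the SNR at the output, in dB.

By definition F = SNR_in/SNR_out, so in dB: SNR_out = SNR_in − NF
SNR_out = 22.7 − 8.17 = 14.53 dB

14.53 dB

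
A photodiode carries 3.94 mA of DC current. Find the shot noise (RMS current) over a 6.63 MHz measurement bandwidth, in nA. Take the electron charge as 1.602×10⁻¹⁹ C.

91.5 nA

I_n = √(2qI·B)
2qI·B = 2 × 1.602×10⁻¹⁹ × 3.94×10⁻³ × 6.63×10⁶ = 8.37×10⁻¹⁵ A²
I_n = √(8.37×10⁻¹⁵) = 9.15×10⁻⁸ A = 91.5 nA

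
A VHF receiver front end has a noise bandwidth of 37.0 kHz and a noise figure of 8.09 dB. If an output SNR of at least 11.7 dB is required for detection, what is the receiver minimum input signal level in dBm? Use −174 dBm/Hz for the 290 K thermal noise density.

Sensitivity = −174 + 10 log₁₀(B) + NF + SNR_min
= −174 + 45.68 + 8.09 + 11.7
= −108.53 dBm → −108.5 dBm

−108.5 dBm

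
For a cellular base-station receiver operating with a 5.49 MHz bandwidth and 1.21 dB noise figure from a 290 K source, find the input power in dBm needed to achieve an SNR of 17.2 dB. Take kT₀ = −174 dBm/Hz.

−88.2 dBm

Sensitivity = −174 + 10 log₁₀(B) + NF + SNR_min
= −174 + 67.4 + 1.21 + 17.2
= −88.19 dBm → −88.2 dBm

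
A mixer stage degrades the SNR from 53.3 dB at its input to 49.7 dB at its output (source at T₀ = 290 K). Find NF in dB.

NF (dB) = SNR_in(dB) − SNR_out(dB) when the source is at T₀
NF = 53.3 − 49.7 = 3.6 dB

3.6 dB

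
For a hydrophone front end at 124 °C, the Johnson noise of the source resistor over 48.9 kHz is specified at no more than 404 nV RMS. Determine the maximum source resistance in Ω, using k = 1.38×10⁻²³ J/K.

152 Ω

T = 124 °C + 273.15 = 397.15 K
Johnson–Nyquist: V_n = √(4kTRB) ⇒ R = V_n² / (4kTB)
4kTB = 4 × 1.38×10⁻²³ × 397.15 × 4.89×10⁴ = 1.07×10⁻¹⁵
R = (4.04×10⁻⁷)² / 1.07×10⁻¹⁵ = 1.52×10² Ω = 152 Ω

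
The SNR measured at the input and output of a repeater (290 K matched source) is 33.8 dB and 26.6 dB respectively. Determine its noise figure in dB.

NF (dB) = SNR_in(dB) − SNR_out(dB) when the source is at T₀
NF = 33.8 − 26.6 = 7.2 dB

7.2 dB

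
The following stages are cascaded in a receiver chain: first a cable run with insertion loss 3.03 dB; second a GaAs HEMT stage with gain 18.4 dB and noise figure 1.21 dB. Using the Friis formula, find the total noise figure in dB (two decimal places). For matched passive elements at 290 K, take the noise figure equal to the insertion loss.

Convert to linear (a loss of L dB is a gain of −L dB): F_i = 10^(NF_i/10), G_i = 10^(G_i,dB/10)
  Stage 1: F_1 = 10^(3.03/10) = 2.009, G_1 = 10^(−3.03/10) = 0.4977
  Stage 2: F_2 = 10^(1.21/10) = 1.321, G_2 = 10^(18.4/10) = 69.18
Friis cascade:
  F = 2.009 + (1.321 − 1)/0.4977 = 2.655
NF = 10 log₁₀(2.655) = 4.24 dB

4.24 dB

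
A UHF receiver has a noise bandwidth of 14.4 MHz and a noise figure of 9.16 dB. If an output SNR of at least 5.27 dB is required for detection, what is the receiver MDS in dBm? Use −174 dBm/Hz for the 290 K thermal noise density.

−88.0 dBm

Sensitivity = −174 + 10 log₁₀(B) + NF + SNR_min
= −174 + 71.58 + 9.16 + 5.27
= −87.99 dBm → −88.0 dBm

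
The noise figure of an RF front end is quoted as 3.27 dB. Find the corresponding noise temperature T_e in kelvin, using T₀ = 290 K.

F = 10^(3.27/10) = 2.12324
T_e = (F − 1)·T₀ = (2.12324 − 1) × 290 = 326 K

326 K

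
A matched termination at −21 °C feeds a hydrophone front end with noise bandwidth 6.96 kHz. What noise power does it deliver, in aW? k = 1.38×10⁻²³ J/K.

24.2 aW

T = −21 °C + 273.15 = 252.15 K
P_n = kTB = 1.38×10⁻²³ × 252.15 × 6.96×10³ = 2.42×10⁻¹⁷ W = 24.2 aW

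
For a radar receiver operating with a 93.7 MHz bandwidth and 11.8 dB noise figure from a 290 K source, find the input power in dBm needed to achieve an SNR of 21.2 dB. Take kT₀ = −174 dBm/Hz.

−61.3 dBm

Sensitivity = −174 + 10 log₁₀(B) + NF + SNR_min
= −174 + 79.72 + 11.8 + 21.2
= −61.28 dBm → −61.3 dBm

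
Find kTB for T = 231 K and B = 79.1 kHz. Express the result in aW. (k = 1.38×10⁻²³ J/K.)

252 aW

P_n = kTB = 1.38×10⁻²³ × 231 × 7.91×10⁴ = 2.52×10⁻¹⁶ W = 252 aW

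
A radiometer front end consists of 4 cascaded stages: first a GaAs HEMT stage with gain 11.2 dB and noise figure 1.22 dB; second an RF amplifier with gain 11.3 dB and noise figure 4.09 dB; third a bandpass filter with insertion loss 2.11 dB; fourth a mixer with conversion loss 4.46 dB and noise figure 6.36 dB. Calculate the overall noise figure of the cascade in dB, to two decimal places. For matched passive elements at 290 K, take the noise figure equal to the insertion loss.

Convert to linear (a loss of L dB is a gain of −L dB): F_i = 10^(NF_i/10), G_i = 10^(G_i,dB/10)
  Stage 1: F_1 = 10^(1.22/10) = 1.324, G_1 = 10^(11.2/10) = 13.18
  Stage 2: F_2 = 10^(4.09/10) = 2.564, G_2 = 10^(11.3/10) = 13.49
  Stage 3: F_3 = 10^(2.11/10) = 1.626, G_3 = 10^(−2.11/10) = 0.6152
  Stage 4: F_4 = 10^(6.36/10) = 4.325, G_4 = 10^(−4.46/10) = 0.3581
Friis cascade:
  F = 1.324 + (2.564 − 1)/13.18 + (1.626 − 1)/177.8 + (4.325 − 1)/109.4 = 1.477
NF = 10 log₁₀(1.477) = 1.69 dB

1.69 dB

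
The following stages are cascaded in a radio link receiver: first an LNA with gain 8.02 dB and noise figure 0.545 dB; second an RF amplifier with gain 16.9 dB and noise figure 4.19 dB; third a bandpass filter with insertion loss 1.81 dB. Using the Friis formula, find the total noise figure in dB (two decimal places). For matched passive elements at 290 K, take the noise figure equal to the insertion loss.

Convert to linear (a loss of L dB is a gain of −L dB): F_i = 10^(NF_i/10), G_i = 10^(G_i,dB/10)
  Stage 1: F_1 = 10^(0.545/10) = 1.134, G_1 = 10^(8.02/10) = 6.339
  Stage 2: F_2 = 10^(4.19/10) = 2.624, G_2 = 10^(16.9/10) = 48.98
  Stage 3: F_3 = 10^(1.81/10) = 1.517, G_3 = 10^(−1.81/10) = 0.6592
Friis cascade:
  F = 1.134 + (2.624 − 1)/6.339 + (1.517 − 1)/310.5 = 1.392
NF = 10 log₁₀(1.392) = 1.44 dB

1.44 dB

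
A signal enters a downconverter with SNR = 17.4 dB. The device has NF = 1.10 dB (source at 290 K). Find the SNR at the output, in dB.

By definition F = SNR_in/SNR_out, so in dB: SNR_out = SNR_in − NF
SNR_out = 17.4 − 1.10 = 16.30 dB

16.30 dB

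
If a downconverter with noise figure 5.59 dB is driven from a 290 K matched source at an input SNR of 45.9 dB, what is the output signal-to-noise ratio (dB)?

By definition F = SNR_in/SNR_out, so in dB: SNR_out = SNR_in − NF
SNR_out = 45.9 − 5.59 = 40.31 dB

40.31 dB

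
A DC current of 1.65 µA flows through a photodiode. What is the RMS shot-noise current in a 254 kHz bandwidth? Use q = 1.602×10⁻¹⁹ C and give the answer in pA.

366 pA

I_n = √(2qI·B)
2qI·B = 2 × 1.602×10⁻¹⁹ × 1.65×10⁻⁶ × 2.54×10⁵ = 1.34×10⁻¹⁹ A²
I_n = √(1.34×10⁻¹⁹) = 3.66×10⁻¹⁰ A = 366 pA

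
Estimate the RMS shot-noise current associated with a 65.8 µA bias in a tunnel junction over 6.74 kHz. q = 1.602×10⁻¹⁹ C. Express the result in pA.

377 pA

I_n = √(2qI·B)
2qI·B = 2 × 1.602×10⁻¹⁹ × 6.58×10⁻⁵ × 6.74×10³ = 1.42×10⁻¹⁹ A²
I_n = √(1.42×10⁻¹⁹) = 3.77×10⁻¹⁰ A = 377 pA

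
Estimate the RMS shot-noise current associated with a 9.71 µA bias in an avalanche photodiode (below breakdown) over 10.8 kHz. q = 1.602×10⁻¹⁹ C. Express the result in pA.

183 pA

I_n = √(2qI·B)
2qI·B = 2 × 1.602×10⁻¹⁹ × 9.71×10⁻⁶ × 1.08×10⁴ = 3.36×10⁻²⁰ A²
I_n = √(3.36×10⁻²⁰) = 1.83×10⁻¹⁰ A = 183 pA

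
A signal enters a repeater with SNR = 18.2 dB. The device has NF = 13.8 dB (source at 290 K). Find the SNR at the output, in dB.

4.4 dB

By definition F = SNR_in/SNR_out, so in dB: SNR_out = SNR_in − NF
SNR_out = 18.2 − 13.8 = 4.4 dB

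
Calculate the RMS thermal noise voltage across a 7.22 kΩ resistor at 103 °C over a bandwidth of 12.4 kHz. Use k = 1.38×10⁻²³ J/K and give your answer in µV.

T = 103 °C + 273.15 = 376.15 K
V_n = √(4kTRB)
4kTRB = 4 × 1.38×10⁻²³ × 376.15 × 7.22×10³ × 1.24×10⁴ = 1.86×10⁻¹² V²
V_n = √(1.86×10⁻¹²) = 1.36×10⁻⁶ V = 1.36 µV

1.36 µV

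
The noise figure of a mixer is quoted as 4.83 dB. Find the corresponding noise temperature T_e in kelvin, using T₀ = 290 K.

592 K

F = 10^(4.83/10) = 3.04089
T_e = (F − 1)·T₀ = (3.04089 − 1) × 290 = 592 K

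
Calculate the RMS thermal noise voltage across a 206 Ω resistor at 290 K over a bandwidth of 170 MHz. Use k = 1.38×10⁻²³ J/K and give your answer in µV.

V_n = √(4kTRB)
4kTRB = 4 × 1.38×10⁻²³ × 290 × 2.06×10² × 1.70×10⁸ = 5.61×10⁻¹⁰ V²
V_n = √(5.61×10⁻¹⁰) = 2.37×10⁻⁵ V = 23.7 µV

23.7 µV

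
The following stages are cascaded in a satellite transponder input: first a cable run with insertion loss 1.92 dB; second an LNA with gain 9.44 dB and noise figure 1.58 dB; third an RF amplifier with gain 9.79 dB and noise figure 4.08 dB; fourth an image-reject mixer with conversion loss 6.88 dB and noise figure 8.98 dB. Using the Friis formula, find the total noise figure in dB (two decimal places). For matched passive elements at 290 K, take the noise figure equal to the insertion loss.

4.22 dB

Convert to linear (a loss of L dB is a gain of −L dB): F_i = 10^(NF_i/10), G_i = 10^(G_i,dB/10)
  Stage 1: F_1 = 10^(1.92/10) = 1.556, G_1 = 10^(−1.92/10) = 0.6427
  Stage 2: F_2 = 10^(1.58/10) = 1.439, G_2 = 10^(9.44/10) = 8.790
  Stage 3: F_3 = 10^(4.08/10) = 2.559, G_3 = 10^(9.79/10) = 9.528
  Stage 4: F_4 = 10^(8.98/10) = 7.907, G_4 = 10^(−6.88/10) = 0.2051
Friis cascade:
  F = 1.556 + (1.439 − 1)/0.6427 + (2.559 − 1)/5.649 + (7.907 − 1)/53.83 = 2.643
NF = 10 log₁₀(2.643) = 4.22 dB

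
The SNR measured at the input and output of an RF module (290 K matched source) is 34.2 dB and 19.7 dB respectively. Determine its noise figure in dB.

14.5 dB

NF (dB) = SNR_in(dB) − SNR_out(dB) when the source is at T₀
NF = 34.2 − 19.7 = 14.5 dB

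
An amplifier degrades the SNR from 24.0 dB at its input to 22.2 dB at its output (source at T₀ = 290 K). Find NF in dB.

1.8 dB

NF (dB) = SNR_in(dB) − SNR_out(dB) when the source is at T₀
NF = 24.0 − 22.2 = 1.8 dB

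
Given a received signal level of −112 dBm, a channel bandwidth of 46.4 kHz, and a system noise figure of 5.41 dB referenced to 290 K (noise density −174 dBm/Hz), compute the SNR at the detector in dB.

Noise floor: N = −174 + 10 log₁₀(B) + NF
10 log₁₀(4.64×10⁴) = 46.67 dB
N = −174 + 46.67 + 5.41 = −121.92 dBm
SNR = P_sig − N = −112 − (−121.92) = 9.92 dB → 9.9 dB

9.9 dB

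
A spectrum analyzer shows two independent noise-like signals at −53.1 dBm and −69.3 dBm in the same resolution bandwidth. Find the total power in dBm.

−53.0 dBm

Convert to linear, add, convert back:
P₁ = 4.90×10⁻⁹ W, P₂ = 1.17×10⁻¹⁰ W
P_tot = 5.02×10⁻⁹ W → 10 log₁₀(P_tot / 10⁻³) = −53.0 dBm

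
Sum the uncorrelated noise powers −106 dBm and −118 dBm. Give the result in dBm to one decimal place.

Convert to linear, add, convert back:
P₁ = 2.51×10⁻¹⁴ W, P₂ = 1.58×10⁻¹⁵ W
P_tot = 2.67×10⁻¹⁴ W → 10 log₁₀(P_tot / 10⁻³) = −105.7 dBm

−105.7 dBm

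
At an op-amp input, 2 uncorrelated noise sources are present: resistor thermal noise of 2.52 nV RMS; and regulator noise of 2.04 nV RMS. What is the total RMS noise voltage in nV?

3.24 nV

Uncorrelated sources add in power (mean-square): V_tot = √(ΣV_i²)
V_tot = √[(2.52×10⁻⁹)² + (2.04×10⁻⁹)²] = 3.24×10⁻⁹ V = 3.24 nV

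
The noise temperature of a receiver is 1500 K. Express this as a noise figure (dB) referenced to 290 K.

7.90 dB

F = 1 + T_e/T₀ = 1 + 1500/290 = 6.17241
NF = 10 log₁₀(6.17241) = 7.90 dB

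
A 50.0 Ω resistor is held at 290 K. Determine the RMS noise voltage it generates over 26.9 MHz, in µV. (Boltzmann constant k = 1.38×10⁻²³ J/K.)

4.64 µV

V_n = √(4kTRB)
4kTRB = 4 × 1.38×10⁻²³ × 290 × 5.00×10¹ × 2.69×10⁷ = 2.15×10⁻¹¹ V²
V_n = √(2.15×10⁻¹¹) = 4.64×10⁻⁶ V = 4.64 µV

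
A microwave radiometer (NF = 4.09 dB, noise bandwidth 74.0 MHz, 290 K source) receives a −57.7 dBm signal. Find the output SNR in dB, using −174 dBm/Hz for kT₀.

Noise floor: N = −174 + 10 log₁₀(B) + NF
10 log₁₀(7.40×10⁷) = 78.69 dB
N = −174 + 78.69 + 4.09 = −91.22 dBm
SNR = P_sig − N = −57.7 − (−91.22) = 33.52 dB → 33.5 dB

33.5 dB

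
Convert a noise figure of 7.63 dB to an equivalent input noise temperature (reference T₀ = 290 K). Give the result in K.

F = 10^(7.63/10) = 5.79429
T_e = (F − 1)·T₀ = (5.79429 − 1) × 290 = 1390 K

1390 K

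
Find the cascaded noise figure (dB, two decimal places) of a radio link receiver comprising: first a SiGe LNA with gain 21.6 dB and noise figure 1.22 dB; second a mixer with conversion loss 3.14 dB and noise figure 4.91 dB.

1.27 dB

Convert to linear (a loss of L dB is a gain of −L dB): F_i = 10^(NF_i/10), G_i = 10^(G_i,dB/10)
  Stage 1: F_1 = 10^(1.22/10) = 1.324, G_1 = 10^(21.6/10) = 144.5
  Stage 2: F_2 = 10^(4.91/10) = 3.097, G_2 = 10^(−3.14/10) = 0.4853
Friis cascade:
  F = 1.324 + (3.097 − 1)/144.5 = 1.339
NF = 10 log₁₀(1.339) = 1.27 dB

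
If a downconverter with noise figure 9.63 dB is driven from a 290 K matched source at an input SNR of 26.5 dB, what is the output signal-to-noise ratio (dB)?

16.87 dB

By definition F = SNR_in/SNR_out, so in dB: SNR_out = SNR_in − NF
SNR_out = 26.5 − 9.63 = 16.87 dB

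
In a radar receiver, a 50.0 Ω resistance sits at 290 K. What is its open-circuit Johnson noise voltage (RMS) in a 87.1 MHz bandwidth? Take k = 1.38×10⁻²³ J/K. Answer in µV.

V_n = √(4kTRB)
4kTRB = 4 × 1.38×10⁻²³ × 290 × 5.00×10¹ × 8.71×10⁷ = 6.97×10⁻¹¹ V²
V_n = √(6.97×10⁻¹¹) = 8.35×10⁻⁶ V = 8.35 µV

8.35 µV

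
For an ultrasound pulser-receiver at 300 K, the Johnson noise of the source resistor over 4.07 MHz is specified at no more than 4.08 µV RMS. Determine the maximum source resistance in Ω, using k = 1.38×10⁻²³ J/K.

247 Ω

Johnson–Nyquist: V_n = √(4kTRB) ⇒ R = V_n² / (4kTB)
4kTB = 4 × 1.38×10⁻²³ × 300 × 4.07×10⁶ = 6.74×10⁻¹⁴
R = (4.08×10⁻⁶)² / 6.74×10⁻¹⁴ = 2.47×10² Ω = 247 Ω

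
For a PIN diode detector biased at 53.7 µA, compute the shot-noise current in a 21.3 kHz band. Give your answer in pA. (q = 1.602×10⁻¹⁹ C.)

605 pA

I_n = √(2qI·B)
2qI·B = 2 × 1.602×10⁻¹⁹ × 5.37×10⁻⁵ × 2.13×10⁴ = 3.66×10⁻¹⁹ A²
I_n = √(3.66×10⁻¹⁹) = 6.05×10⁻¹⁰ A = 605 pA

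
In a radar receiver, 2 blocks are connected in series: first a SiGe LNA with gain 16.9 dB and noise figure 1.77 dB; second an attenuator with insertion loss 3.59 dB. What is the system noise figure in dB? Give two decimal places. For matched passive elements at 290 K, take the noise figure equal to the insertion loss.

1.85 dB

Convert to linear (a loss of L dB is a gain of −L dB): F_i = 10^(NF_i/10), G_i = 10^(G_i,dB/10)
  Stage 1: F_1 = 10^(1.77/10) = 1.503, G_1 = 10^(16.9/10) = 48.98
  Stage 2: F_2 = 10^(3.59/10) = 2.286, G_2 = 10^(−3.59/10) = 0.4375
Friis cascade:
  F = 1.503 + (2.286 − 1)/48.98 = 1.529
NF = 10 log₁₀(1.529) = 1.85 dB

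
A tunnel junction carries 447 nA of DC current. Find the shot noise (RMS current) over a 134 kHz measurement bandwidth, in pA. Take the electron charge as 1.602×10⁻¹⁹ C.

139 pA

I_n = √(2qI·B)
2qI·B = 2 × 1.602×10⁻¹⁹ × 4.47×10⁻⁷ × 1.34×10⁵ = 1.92×10⁻²⁰ A²
I_n = √(1.92×10⁻²⁰) = 1.39×10⁻¹⁰ A = 139 pA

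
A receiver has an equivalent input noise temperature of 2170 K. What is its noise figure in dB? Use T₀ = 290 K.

9.29 dB

F = 1 + T_e/T₀ = 1 + 2170/290 = 8.48276
NF = 10 log₁₀(8.48276) = 9.29 dB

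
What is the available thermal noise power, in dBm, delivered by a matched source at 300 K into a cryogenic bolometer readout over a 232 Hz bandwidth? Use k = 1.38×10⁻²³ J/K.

−150.2 dBm

P_n = kTB = 1.38×10⁻²³ × 300 × 2.32×10² = 9.60×10⁻¹⁹ W
In dBm: 10 log₁₀(9.60×10⁻¹⁹ / 10⁻³) = −150.2 dBm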